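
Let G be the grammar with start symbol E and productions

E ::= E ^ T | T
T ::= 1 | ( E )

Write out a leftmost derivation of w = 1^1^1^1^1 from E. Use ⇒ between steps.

E ⇒ E^T ⇒ E^T^T ⇒ E^T^T^T ⇒ E^T^T^T^T ⇒ T^T^T^T^T ⇒ 1^T^T^T^T ⇒ 1^1^T^T^T ⇒ 1^1^1^T^T ⇒ 1^1^1^1^T ⇒ 1^1^1^1^1

E ⇒ E^T   [E ::= E ^ T]
E^T ⇒ E^T^T   [E ::= E ^ T]
E^T^T ⇒ E^T^T^T   [E ::= E ^ T]
E^T^T^T ⇒ E^T^T^T^T   [E ::= E ^ T]
E^T^T^T^T ⇒ T^T^T^T^T   [E ::= T]
T^T^T^T^T ⇒ 1^T^T^T^T   [T ::= 1]
1^T^T^T^T ⇒ 1^1^T^T^T   [T ::= 1]
1^1^T^T^T ⇒ 1^1^1^T^T   [T ::= 1]
1^1^1^T^T ⇒ 1^1^1^1^T   [T ::= 1]
1^1^1^1^T ⇒ 1^1^1^1^1   [T ::= 1]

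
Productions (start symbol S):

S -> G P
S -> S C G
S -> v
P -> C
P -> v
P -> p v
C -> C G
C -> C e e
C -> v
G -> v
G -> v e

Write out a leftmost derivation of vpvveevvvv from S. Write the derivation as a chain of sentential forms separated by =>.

S => SCG   [S -> S C G]
SCG => SCGCG   [S -> S C G]
SCGCG => GPCGCG   [S -> G P]
GPCGCG => vPCGCG   [G -> v]
vPCGCG => vpvCGCG   [P -> p v]
vpvCGCG => vpvCGGCG   [C -> C G]
vpvCGGCG => vpvCeeGGCG   [C -> C e e]
vpvCeeGGCG => vpvveeGGCG   [C -> v]
vpvveeGGCG => vpvveevGCG   [G -> v]
vpvveevGCG => vpvveevvCG   [G -> v]
vpvveevvCG => vpvveevvvG   [C -> v]
vpvveevvvG => vpvveevvvv   [G -> v]

S => SCG => SCGCG => GPCGCG => vPCGCG => vpvCGCG => vpvCGGCG => vpvCeeGGCG => vpvveeGGCG => vpvveevGCG => vpvveevvCG => vpvveevvvG => vpvveevvvv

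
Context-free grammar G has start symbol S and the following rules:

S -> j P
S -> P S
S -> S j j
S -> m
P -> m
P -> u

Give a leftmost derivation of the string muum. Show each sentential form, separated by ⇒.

S ⇒ PS ⇒ mS ⇒ mPS ⇒ muS ⇒ muPS ⇒ muuS ⇒ muum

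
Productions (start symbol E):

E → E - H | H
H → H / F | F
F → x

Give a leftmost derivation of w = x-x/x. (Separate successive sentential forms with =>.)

E=>E-H=>H-H=>F-H=>x-H=>x-H/F=>x-F/F=>x-x/F=>x-x/x

E => E-H   [E → E - H]
E-H => H-H   [E → H]
H-H => F-H   [H → F]
F-H => x-H   [F → x]
x-H => x-H/F   [H → H / F]
x-H/F => x-F/F   [H → F]
x-F/F => x-x/F   [F → x]
x-x/F => x-x/x   [F → x]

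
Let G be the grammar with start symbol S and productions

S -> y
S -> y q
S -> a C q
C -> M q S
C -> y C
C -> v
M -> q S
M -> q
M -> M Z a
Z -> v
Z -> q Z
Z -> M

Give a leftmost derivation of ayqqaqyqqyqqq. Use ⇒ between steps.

S ⇒ aCq ⇒ ayCq ⇒ ayMqSq ⇒ ayqqSq ⇒ ayqqaCqq ⇒ ayqqaMqSqq ⇒ ayqqaqSqSqq ⇒ ayqqaqyqqSqq ⇒ ayqqaqyqqyqqq

S ⇒ aCq   [S -> a C q]
aCq ⇒ ayCq   [C -> y C]
ayCq ⇒ ayMqSq   [C -> M q S]
ayMqSq ⇒ ayqqSq   [M -> q]
ayqqSq ⇒ ayqqaCqq   [S -> a C q]
ayqqaCqq ⇒ ayqqaMqSqq   [C -> M q S]
ayqqaMqSqq ⇒ ayqqaqSqSqq   [M -> q S]
ayqqaqSqSqq ⇒ ayqqaqyqqSqq   [S -> y q]
ayqqaqyqqSqq ⇒ ayqqaqyqqyqqq   [S -> y q]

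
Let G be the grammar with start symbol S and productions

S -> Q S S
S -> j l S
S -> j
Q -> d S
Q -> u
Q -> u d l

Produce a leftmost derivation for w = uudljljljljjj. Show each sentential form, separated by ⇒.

S ⇒ QSS ⇒ uSS ⇒ uQSSS ⇒ uudlSSS ⇒ uudljlSSS ⇒ uudljljlSSS ⇒ uudljljljlSSS ⇒ uudljljljljSS ⇒ uudljljljljjS ⇒ uudljljljljjj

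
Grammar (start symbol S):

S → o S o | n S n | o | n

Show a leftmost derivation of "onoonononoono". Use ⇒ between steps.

S ⇒ oSo ⇒ onSno ⇒ onoSono ⇒ onooSoono ⇒ onoonSnoono ⇒ onoonoSonoono ⇒ onoonononoono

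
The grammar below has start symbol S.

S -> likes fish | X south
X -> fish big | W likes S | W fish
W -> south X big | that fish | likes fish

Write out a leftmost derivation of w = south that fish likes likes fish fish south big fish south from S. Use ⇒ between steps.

S ⇒ X south ⇒ W fish south ⇒ south X big fish south ⇒ south W likes S big fish south ⇒ south that fish likes S big fish south ⇒ south that fish likes X south big fish south ⇒ south that fish likes W fish south big fish south ⇒ south that fish likes likes fish fish south big fish south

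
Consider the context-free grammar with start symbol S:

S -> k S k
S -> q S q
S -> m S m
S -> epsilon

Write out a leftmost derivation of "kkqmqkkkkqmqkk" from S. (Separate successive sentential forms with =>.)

S => kSk   [S -> k S k]
kSk => kkSkk   [S -> k S k]
kkSkk => kkqSqkk   [S -> q S q]
kkqSqkk => kkqmSmqkk   [S -> m S m]
kkqmSmqkk => kkqmqSqmqkk   [S -> q S q]
kkqmqSqmqkk => kkqmqkSkqmqkk   [S -> k S k]
kkqmqkSkqmqkk => kkqmqkkSkkqmqkk   [S -> k S k]
kkqmqkkSkkqmqkk => kkqmqkkkkqmqkk   [S -> epsilon]

S=>kSk=>kkSkk=>kkqSqkk=>kkqmSmqkk=>kkqmqSqmqkk=>kkqmqkSkqmqkk=>kkqmqkkSkkqmqkk=>kkqmqkkkkqmqkk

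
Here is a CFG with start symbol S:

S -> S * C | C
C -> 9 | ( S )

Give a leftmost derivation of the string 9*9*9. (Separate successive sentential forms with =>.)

S => S*C => S*C*C => C*C*C => 9*C*C => 9*9*C => 9*9*9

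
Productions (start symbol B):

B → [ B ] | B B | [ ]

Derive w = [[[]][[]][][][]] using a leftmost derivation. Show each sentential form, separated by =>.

B=>[B]=>[BB]=>[BBB]=>[BBBB]=>[BBBBB]=>[[B]BBBB]=>[[[]]BBBB]=>[[[]][B]BBB]=>[[[]][[]]BBB]=>[[[]][[]][]BB]=>[[[]][[]][][]B]=>[[[]][[]][][][]]

B => [B]   [B → [ B ]]
[B] => [BB]   [B → B B]
[BB] => [BBB]   [B → B B]
[BBB] => [BBBB]   [B → B B]
[BBBB] => [BBBBB]   [B → B B]
[BBBBB] => [[B]BBBB]   [B → [ B ]]
[[B]BBBB] => [[[]]BBBB]   [B → [ ]]
[[[]]BBBB] => [[[]][B]BBB]   [B → [ B ]]
[[[]][B]BBB] => [[[]][[]]BBB]   [B → [ ]]
[[[]][[]]BBB] => [[[]][[]][]BB]   [B → [ ]]
[[[]][[]][]BB] => [[[]][[]][][]B]   [B → [ ]]
[[[]][[]][][]B] => [[[]][[]][][][]]   [B → [ ]]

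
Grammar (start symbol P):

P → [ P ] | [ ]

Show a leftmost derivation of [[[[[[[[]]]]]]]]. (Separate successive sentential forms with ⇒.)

P⇒[P]⇒[[P]]⇒[[[P]]]⇒[[[[P]]]]⇒[[[[[P]]]]]⇒[[[[[[P]]]]]]⇒[[[[[[[P]]]]]]]⇒[[[[[[[[]]]]]]]]

P ⇒ [P]   [P → [ P ]]
[P] ⇒ [[P]]   [P → [ P ]]
[[P]] ⇒ [[[P]]]   [P → [ P ]]
[[[P]]] ⇒ [[[[P]]]]   [P → [ P ]]
[[[[P]]]] ⇒ [[[[[P]]]]]   [P → [ P ]]
[[[[[P]]]]] ⇒ [[[[[[P]]]]]]   [P → [ P ]]
[[[[[[P]]]]]] ⇒ [[[[[[[P]]]]]]]   [P → [ P ]]
[[[[[[[P]]]]]]] ⇒ [[[[[[[[]]]]]]]]   [P → [ ]]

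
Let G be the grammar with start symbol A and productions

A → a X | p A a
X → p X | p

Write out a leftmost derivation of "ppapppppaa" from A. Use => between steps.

A => pAa => ppAaa => ppaXaa => ppapXaa => ppappXaa => ppapppXaa => ppappppXaa => ppapppppaa

A => pAa   [A → p A a]
pAa => ppAaa   [A → p A a]
ppAaa => ppaXaa   [A → a X]
ppaXaa => ppapXaa   [X → p X]
ppapXaa => ppappXaa   [X → p X]
ppappXaa => ppapppXaa   [X → p X]
ppapppXaa => ppappppXaa   [X → p X]
ppappppXaa => ppapppppaa   [X → p]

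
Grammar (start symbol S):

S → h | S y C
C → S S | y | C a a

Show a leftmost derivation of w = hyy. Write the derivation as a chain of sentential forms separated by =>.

S => SyC => hyC => hyy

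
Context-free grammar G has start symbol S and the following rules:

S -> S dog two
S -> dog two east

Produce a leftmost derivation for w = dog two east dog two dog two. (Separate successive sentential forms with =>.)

S => S dog two => S dog two dog two => dog two east dog two dog two

S => S dog two   [S -> S dog two]
S dog two => S dog two dog two   [S -> S dog two]
S dog two dog two => dog two east dog two dog two   [S -> dog two east]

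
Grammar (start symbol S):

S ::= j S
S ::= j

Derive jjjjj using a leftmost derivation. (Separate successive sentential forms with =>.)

S=>jS=>jjS=>jjjS=>jjjjS=>jjjjj

S => jS   [S ::= j S]
jS => jjS   [S ::= j S]
jjS => jjjS   [S ::= j S]
jjjS => jjjjS   [S ::= j S]
jjjjS => jjjjj   [S ::= j]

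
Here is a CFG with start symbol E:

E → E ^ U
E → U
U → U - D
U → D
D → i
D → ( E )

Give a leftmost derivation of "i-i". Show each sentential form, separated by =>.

E => U => U-D => D-D => i-D => i-i

E => U   [E → U]
U => U-D   [U → U - D]
U-D => D-D   [U → D]
D-D => i-D   [D → i]
i-D => i-i   [D → i]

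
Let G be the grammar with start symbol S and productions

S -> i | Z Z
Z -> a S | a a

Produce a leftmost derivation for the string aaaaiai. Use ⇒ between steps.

S ⇒ ZZ   [S -> Z Z]
ZZ ⇒ aaZ   [Z -> a a]
aaZ ⇒ aaaS   [Z -> a S]
aaaS ⇒ aaaZZ   [S -> Z Z]
aaaZZ ⇒ aaaaSZ   [Z -> a S]
aaaaSZ ⇒ aaaaiZ   [S -> i]
aaaaiZ ⇒ aaaaiaS   [Z -> a S]
aaaaiaS ⇒ aaaaiai   [S -> i]

S ⇒ ZZ ⇒ aaZ ⇒ aaaS ⇒ aaaZZ ⇒ aaaaSZ ⇒ aaaaiZ ⇒ aaaaiaS ⇒ aaaaiai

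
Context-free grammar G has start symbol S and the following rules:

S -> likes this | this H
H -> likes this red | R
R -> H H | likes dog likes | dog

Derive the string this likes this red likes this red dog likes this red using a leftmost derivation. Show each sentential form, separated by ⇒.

S ⇒ this H   [S -> this H]
this H ⇒ this R   [H -> R]
this R ⇒ this H H   [R -> H H]
this H H ⇒ this R H   [H -> R]
this R H ⇒ this H H H   [R -> H H]
this H H H ⇒ this R H H   [H -> R]
this R H H ⇒ this H H H H   [R -> H H]
this H H H H ⇒ this likes this red H H H   [H -> likes this red]
this likes this red H H H ⇒ this likes this red likes this red H H   [H -> likes this red]
this likes this red likes this red H H ⇒ this likes this red likes this red R H   [H -> R]
this likes this red likes this red R H ⇒ this likes this red likes this red dog H   [R -> dog]
this likes this red likes this red dog H ⇒ this likes this red likes this red dog likes this red   [H -> likes this red]

S ⇒ this H ⇒ this R ⇒ this H H ⇒ this R H ⇒ this H H H ⇒ this R H H ⇒ this H H H H ⇒ this likes this red H H H ⇒ this likes this red likes this red H H ⇒ this likes this red likes this red R H ⇒ this likes this red likes this red dog H ⇒ this likes this red likes this red dog likes this red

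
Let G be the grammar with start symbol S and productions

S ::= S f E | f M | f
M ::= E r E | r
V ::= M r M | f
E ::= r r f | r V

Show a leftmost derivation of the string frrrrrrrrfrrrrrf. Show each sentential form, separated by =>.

S => fM   [S ::= f M]
fM => fErE   [M ::= E r E]
fErE => frVrE   [E ::= r V]
frVrE => frMrMrE   [V ::= M r M]
frMrMrE => frErErMrE   [M ::= E r E]
frErErMrE => frrVrErMrE   [E ::= r V]
frrVrErMrE => frrMrMrErMrE   [V ::= M r M]
frrMrMrErMrE => frrrrMrErMrE   [M ::= r]
frrrrMrErMrE => frrrrrrErMrE   [M ::= r]
frrrrrrErMrE => frrrrrrrrfrMrE   [E ::= r r f]
frrrrrrrrfrMrE => frrrrrrrrfrrrE   [M ::= r]
frrrrrrrrfrrrE => frrrrrrrrfrrrrrf   [E ::= r r f]

S => fM => fErE => frVrE => frMrMrE => frErErMrE => frrVrErMrE => frrMrMrErMrE => frrrrMrErMrE => frrrrrrErMrE => frrrrrrrrfrMrE => frrrrrrrrfrrrE => frrrrrrrrfrrrrrf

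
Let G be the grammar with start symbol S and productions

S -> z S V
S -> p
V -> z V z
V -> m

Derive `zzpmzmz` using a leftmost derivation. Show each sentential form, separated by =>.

S => zSV   [S -> z S V]
zSV => zzSVV   [S -> z S V]
zzSVV => zzpVV   [S -> p]
zzpVV => zzpmV   [V -> m]
zzpmV => zzpmzVz   [V -> z V z]
zzpmzVz => zzpmzmz   [V -> m]

S => zSV => zzSVV => zzpVV => zzpmV => zzpmzVz => zzpmzmz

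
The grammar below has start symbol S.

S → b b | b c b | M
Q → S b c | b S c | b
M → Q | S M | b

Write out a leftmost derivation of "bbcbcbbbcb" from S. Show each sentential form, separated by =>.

S => M => SM => MM => QM => bScM => bbcbcM => bbcbcSM => bbcbcMM => bbcbcQM => bbcbcbScM => bbcbcbbbcM => bbcbcbbbcb

S => M   [S → M]
M => SM   [M → S M]
SM => MM   [S → M]
MM => QM   [M → Q]
QM => bScM   [Q → b S c]
bScM => bbcbcM   [S → b c b]
bbcbcM => bbcbcSM   [M → S M]
bbcbcSM => bbcbcMM   [S → M]
bbcbcMM => bbcbcQM   [M → Q]
bbcbcQM => bbcbcbScM   [Q → b S c]
bbcbcbScM => bbcbcbbbcM   [S → b b]
bbcbcbbbcM => bbcbcbbbcb   [M → b]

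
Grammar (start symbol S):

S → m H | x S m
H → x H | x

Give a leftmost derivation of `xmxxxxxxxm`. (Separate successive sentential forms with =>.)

S => xSm => xmHm => xmxHm => xmxxHm => xmxxxHm => xmxxxxHm => xmxxxxxHm => xmxxxxxxHm => xmxxxxxxxm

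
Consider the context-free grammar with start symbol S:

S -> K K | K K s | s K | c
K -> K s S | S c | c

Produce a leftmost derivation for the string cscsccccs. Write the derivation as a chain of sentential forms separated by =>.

S => KKs   [S -> K K s]
KKs => ScKs   [K -> S c]
ScKs => KKcKs   [S -> K K]
KKcKs => KsSKcKs   [K -> K s S]
KsSKcKs => KsSsSKcKs   [K -> K s S]
KsSsSKcKs => csSsSKcKs   [K -> c]
csSsSKcKs => cscsSKcKs   [S -> c]
cscsSKcKs => cscscKcKs   [S -> c]
cscscKcKs => cscscccKs   [K -> c]
cscscccKs => cscsccccs   [K -> c]

S => KKs => ScKs => KKcKs => KsSKcKs => KsSsSKcKs => csSsSKcKs => cscsSKcKs => cscscKcKs => cscscccKs => cscsccccs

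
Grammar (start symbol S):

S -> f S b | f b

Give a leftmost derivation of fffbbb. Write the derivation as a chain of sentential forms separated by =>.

S => fSb   [S -> f S b]
fSb => ffSbb   [S -> f S b]
ffSbb => fffbbb   [S -> f b]

S => fSb => ffSbb => fffbbb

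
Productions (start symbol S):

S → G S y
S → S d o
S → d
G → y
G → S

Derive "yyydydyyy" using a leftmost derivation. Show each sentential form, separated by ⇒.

S⇒GSy⇒ySy⇒yGSyy⇒yySyy⇒yyGSyyy⇒yySSyyy⇒yyGSySyyy⇒yyySySyyy⇒yyydySyyy⇒yyydydyyy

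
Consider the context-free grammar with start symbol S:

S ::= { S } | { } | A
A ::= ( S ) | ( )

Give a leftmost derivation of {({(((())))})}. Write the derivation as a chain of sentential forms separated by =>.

S => {S} => {A} => {(S)} => {({S})} => {({A})} => {({(S)})} => {({(A)})} => {({((S))})} => {({((A))})} => {({(((S)))})} => {({(((A)))})} => {({(((())))})}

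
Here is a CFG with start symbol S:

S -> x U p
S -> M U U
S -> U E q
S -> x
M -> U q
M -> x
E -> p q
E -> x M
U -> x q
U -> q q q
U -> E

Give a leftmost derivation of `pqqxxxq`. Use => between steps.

S => MUU => UqUU => EqUU => pqqUU => pqqEU => pqqxMU => pqqxxU => pqqxxxq

S => MUU   [S -> M U U]
MUU => UqUU   [M -> U q]
UqUU => EqUU   [U -> E]
EqUU => pqqUU   [E -> p q]
pqqUU => pqqEU   [U -> E]
pqqEU => pqqxMU   [E -> x M]
pqqxMU => pqqxxU   [M -> x]
pqqxxU => pqqxxxq   [U -> x q]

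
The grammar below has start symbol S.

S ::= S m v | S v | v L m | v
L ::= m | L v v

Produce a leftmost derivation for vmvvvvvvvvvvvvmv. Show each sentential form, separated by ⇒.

S ⇒ Sv   [S ::= S v]
Sv ⇒ vLmv   [S ::= v L m]
vLmv ⇒ vLvvmv   [L ::= L v v]
vLvvmv ⇒ vLvvvvmv   [L ::= L v v]
vLvvvvmv ⇒ vLvvvvvvmv   [L ::= L v v]
vLvvvvvvmv ⇒ vLvvvvvvvvmv   [L ::= L v v]
vLvvvvvvvvmv ⇒ vLvvvvvvvvvvmv   [L ::= L v v]
vLvvvvvvvvvvmv ⇒ vLvvvvvvvvvvvvmv   [L ::= L v v]
vLvvvvvvvvvvvvmv ⇒ vmvvvvvvvvvvvvmv   [L ::= m]

S ⇒ Sv ⇒ vLmv ⇒ vLvvmv ⇒ vLvvvvmv ⇒ vLvvvvvvmv ⇒ vLvvvvvvvvmv ⇒ vLvvvvvvvvvvmv ⇒ vLvvvvvvvvvvvvmv ⇒ vmvvvvvvvvvvvvmv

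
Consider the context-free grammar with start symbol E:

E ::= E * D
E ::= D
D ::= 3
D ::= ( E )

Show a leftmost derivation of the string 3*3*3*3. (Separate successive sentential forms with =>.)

E => E*D => E*D*D => E*D*D*D => D*D*D*D => 3*D*D*D => 3*3*D*D => 3*3*3*D => 3*3*3*3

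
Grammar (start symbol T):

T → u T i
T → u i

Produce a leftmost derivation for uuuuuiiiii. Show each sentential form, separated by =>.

T=>uTi=>uuTii=>uuuTiii=>uuuuTiiii=>uuuuuiiiii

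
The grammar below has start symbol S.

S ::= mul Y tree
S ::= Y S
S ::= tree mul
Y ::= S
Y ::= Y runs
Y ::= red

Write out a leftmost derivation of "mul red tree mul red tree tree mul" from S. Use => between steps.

S => Y S   [S ::= Y S]
Y S => S S   [Y ::= S]
S S => Y S S   [S ::= Y S]
Y S S => S S S   [Y ::= S]
S S S => mul Y tree S S   [S ::= mul Y tree]
mul Y tree S S => mul red tree S S   [Y ::= red]
mul red tree S S => mul red tree mul Y tree S   [S ::= mul Y tree]
mul red tree mul Y tree S => mul red tree mul red tree S   [Y ::= red]
mul red tree mul red tree S => mul red tree mul red tree tree mul   [S ::= tree mul]

S => Y S => S S => Y S S => S S S => mul Y tree S S => mul red tree S S => mul red tree mul Y tree S => mul red tree mul red tree S => mul red tree mul red tree tree mul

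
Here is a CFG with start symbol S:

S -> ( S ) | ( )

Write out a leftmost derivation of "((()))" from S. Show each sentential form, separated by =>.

S => (S)   [S -> ( S )]
(S) => ((S))   [S -> ( S )]
((S)) => ((()))   [S -> ( )]

S=>(S)=>((S))=>((()))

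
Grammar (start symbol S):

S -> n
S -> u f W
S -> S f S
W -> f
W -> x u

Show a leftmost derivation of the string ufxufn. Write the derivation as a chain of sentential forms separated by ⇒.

S⇒SfS⇒ufWfS⇒ufxufS⇒ufxufn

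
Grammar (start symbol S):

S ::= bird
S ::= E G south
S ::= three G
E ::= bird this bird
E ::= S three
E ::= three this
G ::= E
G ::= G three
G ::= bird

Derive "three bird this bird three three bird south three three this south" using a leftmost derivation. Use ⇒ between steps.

S ⇒ E G south ⇒ S three G south ⇒ E G south three G south ⇒ S three G south three G south ⇒ three G three G south three G south ⇒ three G three three G south three G south ⇒ three E three three G south three G south ⇒ three bird this bird three three G south three G south ⇒ three bird this bird three three bird south three G south ⇒ three bird this bird three three bird south three E south ⇒ three bird this bird three three bird south three three this south

S ⇒ E G south   [S ::= E G south]
E G south ⇒ S three G south   [E ::= S three]
S three G south ⇒ E G south three G south   [S ::= E G south]
E G south three G south ⇒ S three G south three G south   [E ::= S three]
S three G south three G south ⇒ three G three G south three G south   [S ::= three G]
three G three G south three G south ⇒ three G three three G south three G south   [G ::= G three]
three G three three G south three G south ⇒ three E three three G south three G south   [G ::= E]
three E three three G south three G south ⇒ three bird this bird three three G south three G south   [E ::= bird this bird]
three bird this bird three three G south three G south ⇒ three bird this bird three three bird south three G south   [G ::= bird]
three bird this bird three three bird south three G south ⇒ three bird this bird three three bird south three E south   [G ::= E]
three bird this bird three three bird south three E south ⇒ three bird this bird three three bird south three three this south   [E ::= three this]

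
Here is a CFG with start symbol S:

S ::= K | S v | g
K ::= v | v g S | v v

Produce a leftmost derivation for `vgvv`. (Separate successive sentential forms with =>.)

S=>K=>vgS=>vgSv=>vgKv=>vgvv

S => K   [S ::= K]
K => vgS   [K ::= v g S]
vgS => vgSv   [S ::= S v]
vgSv => vgKv   [S ::= K]
vgKv => vgvv   [K ::= v]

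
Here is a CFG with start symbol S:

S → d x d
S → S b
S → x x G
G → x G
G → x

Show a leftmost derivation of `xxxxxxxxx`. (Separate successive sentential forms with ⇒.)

S ⇒ xxG   [S → x x G]
xxG ⇒ xxxG   [G → x G]
xxxG ⇒ xxxxG   [G → x G]
xxxxG ⇒ xxxxxG   [G → x G]
xxxxxG ⇒ xxxxxxG   [G → x G]
xxxxxxG ⇒ xxxxxxxG   [G → x G]
xxxxxxxG ⇒ xxxxxxxxG   [G → x G]
xxxxxxxxG ⇒ xxxxxxxxx   [G → x]

S ⇒ xxG ⇒ xxxG ⇒ xxxxG ⇒ xxxxxG ⇒ xxxxxxG ⇒ xxxxxxxG ⇒ xxxxxxxxG ⇒ xxxxxxxxx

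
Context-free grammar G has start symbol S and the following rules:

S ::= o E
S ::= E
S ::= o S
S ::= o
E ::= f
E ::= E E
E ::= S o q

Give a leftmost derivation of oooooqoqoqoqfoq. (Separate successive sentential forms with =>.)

S => oE => oSoq => ooEoq => ooEEoq => ooSoqEoq => ooEoqEoq => ooSoqoqEoq => oooEoqoqEoq => oooSoqoqoqEoq => oooEoqoqoqEoq => oooSoqoqoqoqEoq => oooooqoqoqoqEoq => oooooqoqoqoqfoq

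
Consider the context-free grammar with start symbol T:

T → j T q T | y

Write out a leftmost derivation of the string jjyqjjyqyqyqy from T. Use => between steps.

T=>jTqT=>jjTqTqT=>jjyqTqT=>jjyqjTqTqT=>jjyqjjTqTqTqT=>jjyqjjyqTqTqT=>jjyqjjyqyqTqT=>jjyqjjyqyqyqT=>jjyqjjyqyqyqy

T => jTqT   [T → j T q T]
jTqT => jjTqTqT   [T → j T q T]
jjTqTqT => jjyqTqT   [T → y]
jjyqTqT => jjyqjTqTqT   [T → j T q T]
jjyqjTqTqT => jjyqjjTqTqTqT   [T → j T q T]
jjyqjjTqTqTqT => jjyqjjyqTqTqT   [T → y]
jjyqjjyqTqTqT => jjyqjjyqyqTqT   [T → y]
jjyqjjyqyqTqT => jjyqjjyqyqyqT   [T → y]
jjyqjjyqyqyqT => jjyqjjyqyqyqy   [T → y]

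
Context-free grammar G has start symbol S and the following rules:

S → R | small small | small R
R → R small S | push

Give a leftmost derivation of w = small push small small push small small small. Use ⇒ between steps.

S ⇒ small R   [S → small R]
small R ⇒ small R small S   [R → R small S]
small R small S ⇒ small R small S small S   [R → R small S]
small R small S small S ⇒ small push small S small S   [R → push]
small push small S small S ⇒ small push small small R small S   [S → small R]
small push small small R small S ⇒ small push small small push small S   [R → push]
small push small small push small S ⇒ small push small small push small small small   [S → small small]

S ⇒ small R ⇒ small R small S ⇒ small R small S small S ⇒ small push small S small S ⇒ small push small small R small S ⇒ small push small small push small S ⇒ small push small small push small small small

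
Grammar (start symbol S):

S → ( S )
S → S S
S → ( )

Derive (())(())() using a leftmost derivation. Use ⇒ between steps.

S ⇒ SS ⇒ (S)S ⇒ (())S ⇒ (())SS ⇒ (())(S)S ⇒ (())(())S ⇒ (())(())()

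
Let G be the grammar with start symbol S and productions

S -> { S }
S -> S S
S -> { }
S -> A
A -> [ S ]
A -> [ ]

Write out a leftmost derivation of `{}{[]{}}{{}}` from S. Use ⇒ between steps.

S⇒SS⇒SSS⇒{}SS⇒{}{S}S⇒{}{SS}S⇒{}{AS}S⇒{}{[]S}S⇒{}{[]{}}S⇒{}{[]{}}{S}⇒{}{[]{}}{{}}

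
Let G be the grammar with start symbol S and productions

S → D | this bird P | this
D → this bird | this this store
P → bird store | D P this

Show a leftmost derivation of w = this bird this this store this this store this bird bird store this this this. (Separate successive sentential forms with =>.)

S => this bird P   [S → this bird P]
this bird P => this bird D P this   [P → D P this]
this bird D P this => this bird this this store P this   [D → this this store]
this bird this this store P this => this bird this this store D P this this   [P → D P this]
this bird this this store D P this this => this bird this this store this this store P this this   [D → this this store]
this bird this this store this this store P this this => this bird this this store this this store D P this this this   [P → D P this]
this bird this this store this this store D P this this this => this bird this this store this this store this bird P this this this   [D → this bird]
this bird this this store this this store this bird P this this this => this bird this this store this this store this bird bird store this this this   [P → bird store]

S => this bird P => this bird D P this => this bird this this store P this => this bird this this store D P this this => this bird this this store this this store P this this => this bird this this store this this store D P this this this => this bird this this store this this store this bird P this this this => this bird this this store this this store this bird bird store this this this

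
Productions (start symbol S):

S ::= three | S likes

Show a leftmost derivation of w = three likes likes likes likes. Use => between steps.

S => S likes => S likes likes => S likes likes likes => S likes likes likes likes => three likes likes likes likes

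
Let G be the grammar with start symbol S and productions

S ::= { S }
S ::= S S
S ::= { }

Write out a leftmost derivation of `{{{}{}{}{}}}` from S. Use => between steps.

S=>{S}=>{{S}}=>{{SS}}=>{{SSS}}=>{{SSSS}}=>{{{}SSS}}=>{{{}{}SS}}=>{{{}{}{}S}}=>{{{}{}{}{}}}

S => {S}   [S ::= { S }]
{S} => {{S}}   [S ::= { S }]
{{S}} => {{SS}}   [S ::= S S]
{{SS}} => {{SSS}}   [S ::= S S]
{{SSS}} => {{SSSS}}   [S ::= S S]
{{SSSS}} => {{{}SSS}}   [S ::= { }]
{{{}SSS}} => {{{}{}SS}}   [S ::= { }]
{{{}{}SS}} => {{{}{}{}S}}   [S ::= { }]
{{{}{}{}S}} => {{{}{}{}{}}}   [S ::= { }]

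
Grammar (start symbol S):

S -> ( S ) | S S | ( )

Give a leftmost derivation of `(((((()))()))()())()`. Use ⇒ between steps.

S ⇒ SS   [S -> S S]
SS ⇒ (S)S   [S -> ( S )]
(S)S ⇒ (SS)S   [S -> S S]
(SS)S ⇒ (SSS)S   [S -> S S]
(SSS)S ⇒ ((S)SS)S   [S -> ( S )]
((S)SS)S ⇒ (((S))SS)S   [S -> ( S )]
(((S))SS)S ⇒ (((SS))SS)S   [S -> S S]
(((SS))SS)S ⇒ ((((S)S))SS)S   [S -> ( S )]
((((S)S))SS)S ⇒ (((((S))S))SS)S   [S -> ( S )]
(((((S))S))SS)S ⇒ (((((()))S))SS)S   [S -> ( )]
(((((()))S))SS)S ⇒ (((((()))()))SS)S   [S -> ( )]
(((((()))()))SS)S ⇒ (((((()))()))()S)S   [S -> ( )]
(((((()))()))()S)S ⇒ (((((()))()))()())S   [S -> ( )]
(((((()))()))()())S ⇒ (((((()))()))()())()   [S -> ( )]

S ⇒ SS ⇒ (S)S ⇒ (SS)S ⇒ (SSS)S ⇒ ((S)SS)S ⇒ (((S))SS)S ⇒ (((SS))SS)S ⇒ ((((S)S))SS)S ⇒ (((((S))S))SS)S ⇒ (((((()))S))SS)S ⇒ (((((()))()))SS)S ⇒ (((((()))()))()S)S ⇒ (((((()))()))()())S ⇒ (((((()))()))()())()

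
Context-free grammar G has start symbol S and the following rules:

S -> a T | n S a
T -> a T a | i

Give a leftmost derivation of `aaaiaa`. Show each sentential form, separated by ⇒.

S⇒aT⇒aaTa⇒aaaTaa⇒aaaiaa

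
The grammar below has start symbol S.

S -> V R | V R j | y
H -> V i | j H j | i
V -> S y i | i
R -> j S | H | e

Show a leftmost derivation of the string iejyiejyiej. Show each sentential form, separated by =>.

S => VRj => SyiRj => VRjyiRj => SyiRjyiRj => VRjyiRjyiRj => iRjyiRjyiRj => iejyiRjyiRj => iejyiejyiRj => iejyiejyiej

S => VRj   [S -> V R j]
VRj => SyiRj   [V -> S y i]
SyiRj => VRjyiRj   [S -> V R j]
VRjyiRj => SyiRjyiRj   [V -> S y i]
SyiRjyiRj => VRjyiRjyiRj   [S -> V R j]
VRjyiRjyiRj => iRjyiRjyiRj   [V -> i]
iRjyiRjyiRj => iejyiRjyiRj   [R -> e]
iejyiRjyiRj => iejyiejyiRj   [R -> e]
iejyiejyiRj => iejyiejyiej   [R -> e]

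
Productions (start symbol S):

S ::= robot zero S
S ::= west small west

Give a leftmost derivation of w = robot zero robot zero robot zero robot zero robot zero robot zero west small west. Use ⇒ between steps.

S ⇒ robot zero S   [S ::= robot zero S]
robot zero S ⇒ robot zero robot zero S   [S ::= robot zero S]
robot zero robot zero S ⇒ robot zero robot zero robot zero S   [S ::= robot zero S]
robot zero robot zero robot zero S ⇒ robot zero robot zero robot zero robot zero S   [S ::= robot zero S]
robot zero robot zero robot zero robot zero S ⇒ robot zero robot zero robot zero robot zero robot zero S   [S ::= robot zero S]
robot zero robot zero robot zero robot zero robot zero S ⇒ robot zero robot zero robot zero robot zero robot zero robot zero S   [S ::= robot zero S]
robot zero robot zero robot zero robot zero robot zero robot zero S ⇒ robot zero robot zero robot zero robot zero robot zero robot zero west small west   [S ::= west small west]

S ⇒ robot zero S ⇒ robot zero robot zero S ⇒ robot zero robot zero robot zero S ⇒ robot zero robot zero robot zero robot zero S ⇒ robot zero robot zero robot zero robot zero robot zero S ⇒ robot zero robot zero robot zero robot zero robot zero robot zero S ⇒ robot zero robot zero robot zero robot zero robot zero robot zero west small west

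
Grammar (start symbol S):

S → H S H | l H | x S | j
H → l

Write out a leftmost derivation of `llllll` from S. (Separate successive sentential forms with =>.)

S => HSH   [S → H S H]
HSH => lSH   [H → l]
lSH => lHSHH   [S → H S H]
lHSHH => llSHH   [H → l]
llSHH => lllHHH   [S → l H]
lllHHH => llllHH   [H → l]
llllHH => lllllH   [H → l]
lllllH => llllll   [H → l]

S => HSH => lSH => lHSHH => llSHH => lllHHH => llllHH => lllllH => llllll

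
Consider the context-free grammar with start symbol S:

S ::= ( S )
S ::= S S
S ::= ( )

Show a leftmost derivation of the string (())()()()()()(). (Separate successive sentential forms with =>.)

S => SS => SSS => SSSS => SSSSS => (S)SSSS => (())SSSS => (())SSSSS => (())()SSSS => (())()SSSSS => (())()()SSSS => (())()()()SSS => (())()()()()SS => (())()()()()()S => (())()()()()()()

S => SS   [S ::= S S]
SS => SSS   [S ::= S S]
SSS => SSSS   [S ::= S S]
SSSS => SSSSS   [S ::= S S]
SSSSS => (S)SSSS   [S ::= ( S )]
(S)SSSS => (())SSSS   [S ::= ( )]
(())SSSS => (())SSSSS   [S ::= S S]
(())SSSSS => (())()SSSS   [S ::= ( )]
(())()SSSS => (())()SSSSS   [S ::= S S]
(())()SSSSS => (())()()SSSS   [S ::= ( )]
(())()()SSSS => (())()()()SSS   [S ::= ( )]
(())()()()SSS => (())()()()()SS   [S ::= ( )]
(())()()()()SS => (())()()()()()S   [S ::= ( )]
(())()()()()()S => (())()()()()()()   [S ::= ( )]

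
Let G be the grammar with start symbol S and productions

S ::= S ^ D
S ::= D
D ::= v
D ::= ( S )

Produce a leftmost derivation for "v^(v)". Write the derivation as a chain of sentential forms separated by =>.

S => S^D => D^D => v^D => v^(S) => v^(D) => v^(v)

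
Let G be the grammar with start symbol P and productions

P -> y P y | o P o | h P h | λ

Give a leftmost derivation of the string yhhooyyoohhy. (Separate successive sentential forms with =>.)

P => yPy   [P -> y P y]
yPy => yhPhy   [P -> h P h]
yhPhy => yhhPhhy   [P -> h P h]
yhhPhhy => yhhoPohhy   [P -> o P o]
yhhoPohhy => yhhooPoohhy   [P -> o P o]
yhhooPoohhy => yhhooyPyoohhy   [P -> y P y]
yhhooyPyoohhy => yhhooyyoohhy   [P -> λ]

P => yPy => yhPhy => yhhPhhy => yhhoPohhy => yhhooPoohhy => yhhooyPyoohhy => yhhooyyoohhy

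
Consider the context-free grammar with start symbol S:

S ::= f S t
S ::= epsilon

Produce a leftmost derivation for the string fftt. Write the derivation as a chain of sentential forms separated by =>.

S => fSt => ffStt => fftt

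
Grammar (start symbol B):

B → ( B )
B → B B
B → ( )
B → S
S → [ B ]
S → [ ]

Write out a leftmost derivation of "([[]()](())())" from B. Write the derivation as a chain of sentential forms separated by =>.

B => (B)   [B → ( B )]
(B) => (BB)   [B → B B]
(BB) => (SB)   [B → S]
(SB) => ([B]B)   [S → [ B ]]
([B]B) => ([BB]B)   [B → B B]
([BB]B) => ([SB]B)   [B → S]
([SB]B) => ([[]B]B)   [S → [ ]]
([[]B]B) => ([[]()]B)   [B → ( )]
([[]()]B) => ([[]()]BB)   [B → B B]
([[]()]BB) => ([[]()](B)B)   [B → ( B )]
([[]()](B)B) => ([[]()](())B)   [B → ( )]
([[]()](())B) => ([[]()](())())   [B → ( )]

B => (B) => (BB) => (SB) => ([B]B) => ([BB]B) => ([SB]B) => ([[]B]B) => ([[]()]B) => ([[]()]BB) => ([[]()](B)B) => ([[]()](())B) => ([[]()](())())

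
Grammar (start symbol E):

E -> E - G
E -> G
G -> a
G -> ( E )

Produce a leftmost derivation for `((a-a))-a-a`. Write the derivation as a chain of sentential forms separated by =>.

E => E-G   [E -> E - G]
E-G => E-G-G   [E -> E - G]
E-G-G => G-G-G   [E -> G]
G-G-G => (E)-G-G   [G -> ( E )]
(E)-G-G => (G)-G-G   [E -> G]
(G)-G-G => ((E))-G-G   [G -> ( E )]
((E))-G-G => ((E-G))-G-G   [E -> E - G]
((E-G))-G-G => ((G-G))-G-G   [E -> G]
((G-G))-G-G => ((a-G))-G-G   [G -> a]
((a-G))-G-G => ((a-a))-G-G   [G -> a]
((a-a))-G-G => ((a-a))-a-G   [G -> a]
((a-a))-a-G => ((a-a))-a-a   [G -> a]

E=>E-G=>E-G-G=>G-G-G=>(E)-G-G=>(G)-G-G=>((E))-G-G=>((E-G))-G-G=>((G-G))-G-G=>((a-G))-G-G=>((a-a))-G-G=>((a-a))-a-G=>((a-a))-a-a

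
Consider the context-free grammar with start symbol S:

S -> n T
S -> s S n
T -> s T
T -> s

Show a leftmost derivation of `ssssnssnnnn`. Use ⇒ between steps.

S ⇒ sSn ⇒ ssSnn ⇒ sssSnnn ⇒ ssssSnnnn ⇒ ssssnTnnnn ⇒ ssssnsTnnnn ⇒ ssssnssnnnn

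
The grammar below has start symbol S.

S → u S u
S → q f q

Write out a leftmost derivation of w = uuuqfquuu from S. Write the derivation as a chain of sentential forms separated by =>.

S => uSu   [S → u S u]
uSu => uuSuu   [S → u S u]
uuSuu => uuuSuuu   [S → u S u]
uuuSuuu => uuuqfquuu   [S → q f q]

S=>uSu=>uuSuu=>uuuSuuu=>uuuqfquuu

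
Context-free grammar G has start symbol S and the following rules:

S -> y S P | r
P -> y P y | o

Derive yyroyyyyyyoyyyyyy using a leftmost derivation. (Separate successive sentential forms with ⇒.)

S ⇒ ySP ⇒ yySPP ⇒ yyrPP ⇒ yyroP ⇒ yyroyPy ⇒ yyroyyPyy ⇒ yyroyyyPyyy ⇒ yyroyyyyPyyyy ⇒ yyroyyyyyPyyyyy ⇒ yyroyyyyyyPyyyyyy ⇒ yyroyyyyyyoyyyyyy

S ⇒ ySP   [S -> y S P]
ySP ⇒ yySPP   [S -> y S P]
yySPP ⇒ yyrPP   [S -> r]
yyrPP ⇒ yyroP   [P -> o]
yyroP ⇒ yyroyPy   [P -> y P y]
yyroyPy ⇒ yyroyyPyy   [P -> y P y]
yyroyyPyy ⇒ yyroyyyPyyy   [P -> y P y]
yyroyyyPyyy ⇒ yyroyyyyPyyyy   [P -> y P y]
yyroyyyyPyyyy ⇒ yyroyyyyyPyyyyy   [P -> y P y]
yyroyyyyyPyyyyy ⇒ yyroyyyyyyPyyyyyy   [P -> y P y]
yyroyyyyyyPyyyyyy ⇒ yyroyyyyyyoyyyyyy   [P -> o]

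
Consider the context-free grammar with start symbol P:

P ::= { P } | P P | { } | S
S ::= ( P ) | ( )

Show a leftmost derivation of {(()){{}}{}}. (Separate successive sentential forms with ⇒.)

P ⇒ {P} ⇒ {PP} ⇒ {PPP} ⇒ {SPP} ⇒ {(P)PP} ⇒ {(S)PP} ⇒ {(())PP} ⇒ {(()){P}P} ⇒ {(()){{}}P} ⇒ {(()){{}}{}}

P ⇒ {P}   [P ::= { P }]
{P} ⇒ {PP}   [P ::= P P]
{PP} ⇒ {PPP}   [P ::= P P]
{PPP} ⇒ {SPP}   [P ::= S]
{SPP} ⇒ {(P)PP}   [S ::= ( P )]
{(P)PP} ⇒ {(S)PP}   [P ::= S]
{(S)PP} ⇒ {(())PP}   [S ::= ( )]
{(())PP} ⇒ {(()){P}P}   [P ::= { P }]
{(()){P}P} ⇒ {(()){{}}P}   [P ::= { }]
{(()){{}}P} ⇒ {(()){{}}{}}   [P ::= { }]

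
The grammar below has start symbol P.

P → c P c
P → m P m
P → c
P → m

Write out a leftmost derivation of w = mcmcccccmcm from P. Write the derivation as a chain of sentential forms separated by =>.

P => mPm => mcPcm => mcmPmcm => mcmcPcmcm => mcmccPccmcm => mcmcccccmcm

P => mPm   [P → m P m]
mPm => mcPcm   [P → c P c]
mcPcm => mcmPmcm   [P → m P m]
mcmPmcm => mcmcPcmcm   [P → c P c]
mcmcPcmcm => mcmccPccmcm   [P → c P c]
mcmccPccmcm => mcmcccccmcm   [P → c]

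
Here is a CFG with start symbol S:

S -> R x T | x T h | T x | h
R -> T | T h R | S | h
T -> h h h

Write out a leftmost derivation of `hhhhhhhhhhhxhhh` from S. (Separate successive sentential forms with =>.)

S => RxT   [S -> R x T]
RxT => ThRxT   [R -> T h R]
ThRxT => hhhhRxT   [T -> h h h]
hhhhRxT => hhhhThRxT   [R -> T h R]
hhhhThRxT => hhhhhhhhRxT   [T -> h h h]
hhhhhhhhRxT => hhhhhhhhTxT   [R -> T]
hhhhhhhhTxT => hhhhhhhhhhhxT   [T -> h h h]
hhhhhhhhhhhxT => hhhhhhhhhhhxhhh   [T -> h h h]

S => RxT => ThRxT => hhhhRxT => hhhhThRxT => hhhhhhhhRxT => hhhhhhhhTxT => hhhhhhhhhhhxT => hhhhhhhhhhhxhhh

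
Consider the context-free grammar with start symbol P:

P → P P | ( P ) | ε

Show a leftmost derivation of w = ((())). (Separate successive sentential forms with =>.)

P => PP => (P)P => (PP)P => (PPP)P => (PPPP)P => ((P)PPP)P => ((PP)PPP)P => (((P)P)PPP)P => ((()P)PPP)P => ((())PPP)P => ((())PP)P => ((())P)P => ((()))P => ((()))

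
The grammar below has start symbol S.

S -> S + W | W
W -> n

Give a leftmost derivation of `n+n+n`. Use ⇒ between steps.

S ⇒ S+W ⇒ S+W+W ⇒ W+W+W ⇒ n+W+W ⇒ n+n+W ⇒ n+n+n

S ⇒ S+W   [S -> S + W]
S+W ⇒ S+W+W   [S -> S + W]
S+W+W ⇒ W+W+W   [S -> W]
W+W+W ⇒ n+W+W   [W -> n]
n+W+W ⇒ n+n+W   [W -> n]
n+n+W ⇒ n+n+n   [W -> n]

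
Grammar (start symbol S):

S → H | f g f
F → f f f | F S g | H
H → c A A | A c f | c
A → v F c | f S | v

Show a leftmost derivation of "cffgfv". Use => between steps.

S => H   [S → H]
H => cAA   [H → c A A]
cAA => cfSA   [A → f S]
cfSA => cffgfA   [S → f g f]
cffgfA => cffgfv   [A → v]

S => H => cAA => cfSA => cffgfA => cffgfv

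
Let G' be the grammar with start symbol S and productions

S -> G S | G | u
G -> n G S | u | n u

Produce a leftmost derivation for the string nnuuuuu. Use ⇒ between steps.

S ⇒ GS ⇒ nGSS ⇒ nnGSSS ⇒ nnuSSS ⇒ nnuGSSS ⇒ nnuuSSS ⇒ nnuuuSS ⇒ nnuuuuS ⇒ nnuuuuu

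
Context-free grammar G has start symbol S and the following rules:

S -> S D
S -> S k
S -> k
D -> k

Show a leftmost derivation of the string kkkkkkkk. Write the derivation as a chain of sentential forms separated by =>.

S => Sk   [S -> S k]
Sk => Skk   [S -> S k]
Skk => SDkk   [S -> S D]
SDkk => SDDkk   [S -> S D]
SDDkk => SDDDkk   [S -> S D]
SDDDkk => SDDDDkk   [S -> S D]
SDDDDkk => SDDDDDkk   [S -> S D]
SDDDDDkk => kDDDDDkk   [S -> k]
kDDDDDkk => kkDDDDkk   [D -> k]
kkDDDDkk => kkkDDDkk   [D -> k]
kkkDDDkk => kkkkDDkk   [D -> k]
kkkkDDkk => kkkkkDkk   [D -> k]
kkkkkDkk => kkkkkkkk   [D -> k]

S=>Sk=>Skk=>SDkk=>SDDkk=>SDDDkk=>SDDDDkk=>SDDDDDkk=>kDDDDDkk=>kkDDDDkk=>kkkDDDkk=>kkkkDDkk=>kkkkkDkk=>kkkkkkkk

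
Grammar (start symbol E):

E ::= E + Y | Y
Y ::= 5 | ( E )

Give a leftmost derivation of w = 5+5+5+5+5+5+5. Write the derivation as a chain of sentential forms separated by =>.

E => E+Y   [E ::= E + Y]
E+Y => E+Y+Y   [E ::= E + Y]
E+Y+Y => E+Y+Y+Y   [E ::= E + Y]
E+Y+Y+Y => E+Y+Y+Y+Y   [E ::= E + Y]
E+Y+Y+Y+Y => E+Y+Y+Y+Y+Y   [E ::= E + Y]
E+Y+Y+Y+Y+Y => E+Y+Y+Y+Y+Y+Y   [E ::= E + Y]
E+Y+Y+Y+Y+Y+Y => Y+Y+Y+Y+Y+Y+Y   [E ::= Y]
Y+Y+Y+Y+Y+Y+Y => 5+Y+Y+Y+Y+Y+Y   [Y ::= 5]
5+Y+Y+Y+Y+Y+Y => 5+5+Y+Y+Y+Y+Y   [Y ::= 5]
5+5+Y+Y+Y+Y+Y => 5+5+5+Y+Y+Y+Y   [Y ::= 5]
5+5+5+Y+Y+Y+Y => 5+5+5+5+Y+Y+Y   [Y ::= 5]
5+5+5+5+Y+Y+Y => 5+5+5+5+5+Y+Y   [Y ::= 5]
5+5+5+5+5+Y+Y => 5+5+5+5+5+5+Y   [Y ::= 5]
5+5+5+5+5+5+Y => 5+5+5+5+5+5+5   [Y ::= 5]

E => E+Y => E+Y+Y => E+Y+Y+Y => E+Y+Y+Y+Y => E+Y+Y+Y+Y+Y => E+Y+Y+Y+Y+Y+Y => Y+Y+Y+Y+Y+Y+Y => 5+Y+Y+Y+Y+Y+Y => 5+5+Y+Y+Y+Y+Y => 5+5+5+Y+Y+Y+Y => 5+5+5+5+Y+Y+Y => 5+5+5+5+5+Y+Y => 5+5+5+5+5+5+Y => 5+5+5+5+5+5+5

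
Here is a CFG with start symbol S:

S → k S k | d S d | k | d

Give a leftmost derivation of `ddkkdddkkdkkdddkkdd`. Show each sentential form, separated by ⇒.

S ⇒ dSd   [S → d S d]
dSd ⇒ ddSdd   [S → d S d]
ddSdd ⇒ ddkSkdd   [S → k S k]
ddkSkdd ⇒ ddkkSkkdd   [S → k S k]
ddkkSkkdd ⇒ ddkkdSdkkdd   [S → d S d]
ddkkdSdkkdd ⇒ ddkkddSddkkdd   [S → d S d]
ddkkddSddkkdd ⇒ ddkkdddSdddkkdd   [S → d S d]
ddkkdddSdddkkdd ⇒ ddkkdddkSkdddkkdd   [S → k S k]
ddkkdddkSkdddkkdd ⇒ ddkkdddkkSkkdddkkdd   [S → k S k]
ddkkdddkkSkkdddkkdd ⇒ ddkkdddkkdkkdddkkdd   [S → d]

S ⇒ dSd ⇒ ddSdd ⇒ ddkSkdd ⇒ ddkkSkkdd ⇒ ddkkdSdkkdd ⇒ ddkkddSddkkdd ⇒ ddkkdddSdddkkdd ⇒ ddkkdddkSkdddkkdd ⇒ ddkkdddkkSkkdddkkdd ⇒ ddkkdddkkdkkdddkkdd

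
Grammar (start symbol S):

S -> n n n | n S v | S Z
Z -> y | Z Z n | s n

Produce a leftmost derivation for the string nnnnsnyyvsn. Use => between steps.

S => SZ => nSvZ => nSZvZ => nSZZvZ => nSZZZvZ => nnnnZZZvZ => nnnnsnZZvZ => nnnnsnyZvZ => nnnnsnyyvZ => nnnnsnyyvsn

S => SZ   [S -> S Z]
SZ => nSvZ   [S -> n S v]
nSvZ => nSZvZ   [S -> S Z]
nSZvZ => nSZZvZ   [S -> S Z]
nSZZvZ => nSZZZvZ   [S -> S Z]
nSZZZvZ => nnnnZZZvZ   [S -> n n n]
nnnnZZZvZ => nnnnsnZZvZ   [Z -> s n]
nnnnsnZZvZ => nnnnsnyZvZ   [Z -> y]
nnnnsnyZvZ => nnnnsnyyvZ   [Z -> y]
nnnnsnyyvZ => nnnnsnyyvsn   [Z -> s n]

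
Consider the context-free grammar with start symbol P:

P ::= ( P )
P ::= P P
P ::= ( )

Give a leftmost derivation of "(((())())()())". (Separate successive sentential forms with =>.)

P => (P) => (PP) => (PPP) => ((P)PP) => ((PP)PP) => (((P)P)PP) => (((())P)PP) => (((())())PP) => (((())())()P) => (((())())()())

P => (P)   [P ::= ( P )]
(P) => (PP)   [P ::= P P]
(PP) => (PPP)   [P ::= P P]
(PPP) => ((P)PP)   [P ::= ( P )]
((P)PP) => ((PP)PP)   [P ::= P P]
((PP)PP) => (((P)P)PP)   [P ::= ( P )]
(((P)P)PP) => (((())P)PP)   [P ::= ( )]
(((())P)PP) => (((())())PP)   [P ::= ( )]
(((())())PP) => (((())())()P)   [P ::= ( )]
(((())())()P) => (((())())()())   [P ::= ( )]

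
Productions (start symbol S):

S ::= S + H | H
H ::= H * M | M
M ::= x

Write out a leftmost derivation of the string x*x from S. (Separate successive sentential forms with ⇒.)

S ⇒ H ⇒ H*M ⇒ M*M ⇒ x*M ⇒ x*x

S ⇒ H   [S ::= H]
H ⇒ H*M   [H ::= H * M]
H*M ⇒ M*M   [H ::= M]
M*M ⇒ x*M   [M ::= x]
x*M ⇒ x*x   [M ::= x]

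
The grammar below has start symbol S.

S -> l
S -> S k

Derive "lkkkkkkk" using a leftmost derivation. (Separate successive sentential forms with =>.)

S => Sk => Skk => Skkk => Skkkk => Skkkkk => Skkkkkk => Skkkkkkk => lkkkkkkk

S => Sk   [S -> S k]
Sk => Skk   [S -> S k]
Skk => Skkk   [S -> S k]
Skkk => Skkkk   [S -> S k]
Skkkk => Skkkkk   [S -> S k]
Skkkkk => Skkkkkk   [S -> S k]
Skkkkkk => Skkkkkkk   [S -> S k]
Skkkkkkk => lkkkkkkk   [S -> l]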